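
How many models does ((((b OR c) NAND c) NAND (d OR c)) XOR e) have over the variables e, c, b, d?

Satisfying assignments: (0,0,0,0), (0,0,1,0), (0,1,0,0), (0,1,0,1), (0,1,1,0), (0,1,1,1), (1,0,0,1), (1,0,1,1)
Count: 8 out of 16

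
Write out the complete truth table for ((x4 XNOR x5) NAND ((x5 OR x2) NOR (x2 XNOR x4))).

x4 | x5 | x2 | Output
---------------------
0 | 0 | 0 | 1
0 | 0 | 1 | 1
0 | 1 | 0 | 1
0 | 1 | 1 | 1
1 | 0 | 0 | 1
1 | 0 | 1 | 1
1 | 1 | 0 | 1
1 | 1 | 1 | 1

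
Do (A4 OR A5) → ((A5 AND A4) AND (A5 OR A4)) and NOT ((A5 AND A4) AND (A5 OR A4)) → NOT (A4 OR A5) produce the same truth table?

Yes, Contrapositive is always equivalent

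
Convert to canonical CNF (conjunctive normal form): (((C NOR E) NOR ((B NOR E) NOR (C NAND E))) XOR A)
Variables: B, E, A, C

(B OR E OR A OR C) AND (B OR E OR NOT A OR NOT C) AND (B OR NOT E OR A OR NOT C) AND (B OR NOT E OR NOT A OR C) AND (NOT B OR E OR A OR C) AND (NOT B OR E OR NOT A OR NOT C) AND (NOT B OR NOT E OR A OR NOT C) AND (NOT B OR NOT E OR NOT A OR C)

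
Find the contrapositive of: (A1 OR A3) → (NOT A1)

Contrapositive: A1 → NOT (A1 OR A3)
Note: A statement and its contrapositive are logically equivalent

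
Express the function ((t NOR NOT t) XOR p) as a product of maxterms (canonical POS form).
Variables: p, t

ΠM(0, 1) = (p OR t) AND (p OR NOT t)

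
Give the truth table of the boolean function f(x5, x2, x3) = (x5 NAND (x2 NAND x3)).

x5 | x2 | x3 | Output
---------------------
0 | 0 | 0 | 1
0 | 0 | 1 | 1
0 | 1 | 0 | 1
0 | 1 | 1 | 1
1 | 0 | 0 | 0
1 | 0 | 1 | 0
1 | 1 | 0 | 0
1 | 1 | 1 | 1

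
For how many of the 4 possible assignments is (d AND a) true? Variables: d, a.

Satisfying assignments: (1,1)
Count: 1 out of 4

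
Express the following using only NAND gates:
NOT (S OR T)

(((S NAND S) NAND (T NAND T)) NAND ((S NAND S) NAND (T NAND T)))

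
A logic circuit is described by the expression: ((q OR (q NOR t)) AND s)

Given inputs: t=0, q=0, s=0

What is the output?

Substituting: ((0 OR (0 NOR 0)) AND 0)
= 0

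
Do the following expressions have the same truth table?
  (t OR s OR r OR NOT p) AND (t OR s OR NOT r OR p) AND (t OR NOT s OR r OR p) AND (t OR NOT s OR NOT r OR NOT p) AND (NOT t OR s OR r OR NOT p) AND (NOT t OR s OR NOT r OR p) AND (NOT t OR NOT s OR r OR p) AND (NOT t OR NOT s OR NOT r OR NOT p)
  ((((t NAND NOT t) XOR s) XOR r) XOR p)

Yes, they are equivalent — the two output columns agree on all 16 assignments:
t | s | r | p | Expression 1 | Expression 2
-------------------------------------------
0 | 0 | 0 | 0 | 1 | 1
0 | 0 | 0 | 1 | 0 | 0
0 | 0 | 1 | 0 | 0 | 0
0 | 0 | 1 | 1 | 1 | 1
0 | 1 | 0 | 0 | 0 | 0
0 | 1 | 0 | 1 | 1 | 1
0 | 1 | 1 | 0 | 1 | 1
0 | 1 | 1 | 1 | 0 | 0
1 | 0 | 0 | 0 | 1 | 1
1 | 0 | 0 | 1 | 0 | 0
1 | 0 | 1 | 0 | 0 | 0
1 | 0 | 1 | 1 | 1 | 1
1 | 1 | 0 | 0 | 0 | 0
1 | 1 | 0 | 1 | 1 | 1
1 | 1 | 1 | 0 | 1 | 1
1 | 1 | 1 | 1 | 0 | 0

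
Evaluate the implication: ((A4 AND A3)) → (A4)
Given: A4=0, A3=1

Antecedent ((A4 AND A3)) = 0; consequent (A4) = 0.
0 → 0 = 1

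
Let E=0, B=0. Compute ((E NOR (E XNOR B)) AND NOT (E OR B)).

Substituting: ((0 NOR (0 XNOR 0)) AND NOT (0 OR 0))
= 0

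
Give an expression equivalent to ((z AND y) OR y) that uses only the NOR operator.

((((z NOR z) NOR (y NOR y)) NOR y) NOR (((z NOR z) NOR (y NOR y)) NOR y))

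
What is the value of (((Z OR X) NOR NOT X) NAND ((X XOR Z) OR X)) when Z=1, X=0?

Substituting: (((1 OR 0) NOR NOT 0) NAND ((0 XOR 1) OR 0))
= 1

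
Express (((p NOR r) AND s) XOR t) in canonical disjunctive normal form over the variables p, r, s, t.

(NOT p AND NOT r AND NOT s AND t) OR (NOT p AND NOT r AND s AND NOT t) OR (NOT p AND r AND NOT s AND t) OR (NOT p AND r AND s AND t) OR (p AND NOT r AND NOT s AND t) OR (p AND NOT r AND s AND t) OR (p AND r AND NOT s AND t) OR (p AND r AND s AND t)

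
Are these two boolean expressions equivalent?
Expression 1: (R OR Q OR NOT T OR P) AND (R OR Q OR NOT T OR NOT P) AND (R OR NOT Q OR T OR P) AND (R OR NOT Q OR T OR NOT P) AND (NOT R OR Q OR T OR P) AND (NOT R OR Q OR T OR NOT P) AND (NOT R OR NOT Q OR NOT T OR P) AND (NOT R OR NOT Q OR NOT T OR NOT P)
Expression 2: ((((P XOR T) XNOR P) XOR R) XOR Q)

Yes, they are equivalent — the two output columns agree on all 16 assignments:
R | Q | T | P | Expression 1 | Expression 2
-------------------------------------------
0 | 0 | 0 | 0 | 1 | 1
0 | 0 | 0 | 1 | 1 | 1
0 | 0 | 1 | 0 | 0 | 0
0 | 0 | 1 | 1 | 0 | 0
0 | 1 | 0 | 0 | 0 | 0
0 | 1 | 0 | 1 | 0 | 0
0 | 1 | 1 | 0 | 1 | 1
0 | 1 | 1 | 1 | 1 | 1
1 | 0 | 0 | 0 | 0 | 0
1 | 0 | 0 | 1 | 0 | 0
1 | 0 | 1 | 0 | 1 | 1
1 | 0 | 1 | 1 | 1 | 1
1 | 1 | 0 | 0 | 1 | 1
1 | 1 | 0 | 1 | 1 | 1
1 | 1 | 1 | 0 | 0 | 0
1 | 1 | 1 | 1 | 0 | 0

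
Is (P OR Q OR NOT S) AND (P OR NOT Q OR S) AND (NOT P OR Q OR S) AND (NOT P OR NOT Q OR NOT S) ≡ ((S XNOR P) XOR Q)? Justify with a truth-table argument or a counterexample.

Yes, they are equivalent — the two output columns agree on all 8 assignments:
P | Q | S | Expression 1 | Expression 2
---------------------------------------
0 | 0 | 0 | 1 | 1
0 | 0 | 1 | 0 | 0
0 | 1 | 0 | 0 | 0
0 | 1 | 1 | 1 | 1
1 | 0 | 0 | 0 | 0
1 | 0 | 1 | 1 | 1
1 | 1 | 0 | 1 | 1
1 | 1 | 1 | 0 | 0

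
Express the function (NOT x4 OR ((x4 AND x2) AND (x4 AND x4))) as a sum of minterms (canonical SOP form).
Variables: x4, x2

Σm(0, 1, 3) = (NOT x4 AND NOT x2) OR (NOT x4 AND x2) OR (x4 AND x2)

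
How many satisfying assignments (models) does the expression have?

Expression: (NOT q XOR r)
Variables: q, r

Satisfying assignments: (0,0), (1,1)
Count: 2 out of 4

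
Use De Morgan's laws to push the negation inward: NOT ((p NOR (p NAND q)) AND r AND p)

NOT (p NOR (p NAND q)) OR NOT r OR NOT p
De Morgan's: NOT(AND of terms) = OR of negations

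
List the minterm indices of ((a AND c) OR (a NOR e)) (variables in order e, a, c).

Σm(0, 1, 3, 7) = (NOT e AND NOT a AND NOT c) OR (NOT e AND NOT a AND c) OR (NOT e AND a AND c) OR (e AND a AND c)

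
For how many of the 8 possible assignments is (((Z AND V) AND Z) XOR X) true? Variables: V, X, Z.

Satisfying assignments: (0,1,0), (0,1,1), (1,0,1), (1,1,0)
Count: 4 out of 8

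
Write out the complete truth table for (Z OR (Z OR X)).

Z | X | Output
--------------
0 | 0 | 0
0 | 1 | 1
1 | 0 | 1
1 | 1 | 1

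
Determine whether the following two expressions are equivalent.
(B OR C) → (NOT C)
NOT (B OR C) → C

No, Inverse is not equivalent to original (counterexample: B=0, C=0)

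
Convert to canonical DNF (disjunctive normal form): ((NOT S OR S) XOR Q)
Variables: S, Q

(NOT S AND NOT Q) OR (S AND NOT Q)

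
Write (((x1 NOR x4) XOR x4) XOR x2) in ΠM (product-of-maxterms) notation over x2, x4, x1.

ΠM(1, 4, 6, 7) = (x2 OR x4 OR NOT x1) AND (NOT x2 OR x4 OR x1) AND (NOT x2 OR NOT x4 OR x1) AND (NOT x2 OR NOT x4 OR NOT x1)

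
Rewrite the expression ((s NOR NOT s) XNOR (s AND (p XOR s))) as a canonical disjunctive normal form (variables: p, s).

(NOT p AND NOT s) OR (p AND NOT s) OR (p AND s)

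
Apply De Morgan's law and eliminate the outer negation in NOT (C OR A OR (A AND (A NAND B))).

NOT C AND NOT A AND NOT (A AND (A NAND B))
De Morgan's: NOT(OR of terms) = AND of negations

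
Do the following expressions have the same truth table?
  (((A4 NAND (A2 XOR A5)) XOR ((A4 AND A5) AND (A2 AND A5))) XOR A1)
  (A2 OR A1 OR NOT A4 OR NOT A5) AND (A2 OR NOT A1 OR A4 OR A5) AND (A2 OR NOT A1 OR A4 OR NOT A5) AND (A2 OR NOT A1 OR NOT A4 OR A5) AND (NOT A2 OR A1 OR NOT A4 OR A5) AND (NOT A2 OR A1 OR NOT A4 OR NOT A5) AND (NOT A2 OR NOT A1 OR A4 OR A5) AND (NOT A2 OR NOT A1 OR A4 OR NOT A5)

Yes, they are equivalent — the two output columns agree on all 16 assignments:
A2 | A1 | A4 | A5 | Expression 1 | Expression 2
-----------------------------------------------
0 | 0 | 0 | 0 | 1 | 1
0 | 0 | 0 | 1 | 1 | 1
0 | 0 | 1 | 0 | 1 | 1
0 | 0 | 1 | 1 | 0 | 0
0 | 1 | 0 | 0 | 0 | 0
0 | 1 | 0 | 1 | 0 | 0
0 | 1 | 1 | 0 | 0 | 0
0 | 1 | 1 | 1 | 1 | 1
1 | 0 | 0 | 0 | 1 | 1
1 | 0 | 0 | 1 | 1 | 1
1 | 0 | 1 | 0 | 0 | 0
1 | 0 | 1 | 1 | 0 | 0
1 | 1 | 0 | 0 | 0 | 0
1 | 1 | 0 | 1 | 0 | 0
1 | 1 | 1 | 0 | 1 | 1
1 | 1 | 1 | 1 | 1 | 1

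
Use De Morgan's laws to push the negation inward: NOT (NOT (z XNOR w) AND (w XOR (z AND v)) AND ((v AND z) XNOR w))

(z XNOR w) OR NOT (w XOR (z AND v)) OR NOT ((v AND z) XNOR w)
De Morgan's: NOT(AND of terms) = OR of negations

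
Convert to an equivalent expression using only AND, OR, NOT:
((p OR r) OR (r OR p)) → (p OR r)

NOT ((p OR r) OR (r OR p)) OR (p OR r)
(Implication elimination: A → B = NOT A OR B)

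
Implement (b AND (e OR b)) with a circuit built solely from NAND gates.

((b NAND ((e NAND e) NAND (b NAND b))) NAND (b NAND ((e NAND e) NAND (b NAND b))))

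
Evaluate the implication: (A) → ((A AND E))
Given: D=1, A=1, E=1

Antecedent (A) = 1; consequent ((A AND E)) = 1.
1 → 1 = 1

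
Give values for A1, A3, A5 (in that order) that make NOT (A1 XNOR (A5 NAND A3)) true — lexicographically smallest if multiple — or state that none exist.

A1=0, A3=0, A5=0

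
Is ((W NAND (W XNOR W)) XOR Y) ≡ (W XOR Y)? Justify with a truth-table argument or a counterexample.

No. Counterexample: with Y=0, W=0, Expression 1 = 1 but Expression 2 = 0.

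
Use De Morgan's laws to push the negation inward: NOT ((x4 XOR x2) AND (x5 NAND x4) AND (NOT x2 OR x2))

NOT (x4 XOR x2) OR NOT (x5 NAND x4) OR NOT (NOT x2 OR x2)
De Morgan's: NOT(AND of terms) = OR of negations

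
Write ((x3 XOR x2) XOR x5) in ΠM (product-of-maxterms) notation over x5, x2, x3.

ΠM(0, 3, 5, 6) = (x5 OR x2 OR x3) AND (x5 OR NOT x2 OR NOT x3) AND (NOT x5 OR x2 OR NOT x3) AND (NOT x5 OR NOT x2 OR x3)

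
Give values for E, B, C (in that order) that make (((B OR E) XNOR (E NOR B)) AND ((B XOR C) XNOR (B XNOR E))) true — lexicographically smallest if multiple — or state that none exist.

UNSATISFIABLE - no assignment makes this expression true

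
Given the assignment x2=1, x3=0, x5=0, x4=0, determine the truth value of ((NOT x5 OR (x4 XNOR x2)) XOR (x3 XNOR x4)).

Substituting: ((NOT 0 OR (0 XNOR 1)) XOR (0 XNOR 0))
= 0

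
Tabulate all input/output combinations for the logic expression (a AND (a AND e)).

a | e | Output
--------------
0 | 0 | 0
0 | 1 | 0
1 | 0 | 0
1 | 1 | 1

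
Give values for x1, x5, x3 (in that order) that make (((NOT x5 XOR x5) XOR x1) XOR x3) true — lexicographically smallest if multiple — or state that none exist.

x1=0, x5=0, x3=0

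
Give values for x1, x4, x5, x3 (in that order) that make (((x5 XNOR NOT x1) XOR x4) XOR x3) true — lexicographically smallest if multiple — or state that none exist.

x1=0, x4=0, x5=0, x3=1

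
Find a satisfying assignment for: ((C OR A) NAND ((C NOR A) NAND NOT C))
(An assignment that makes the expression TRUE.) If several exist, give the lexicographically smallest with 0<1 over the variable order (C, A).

C=0, A=0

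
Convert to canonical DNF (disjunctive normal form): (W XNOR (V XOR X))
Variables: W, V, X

(NOT W AND NOT V AND NOT X) OR (NOT W AND V AND X) OR (W AND NOT V AND X) OR (W AND V AND NOT X)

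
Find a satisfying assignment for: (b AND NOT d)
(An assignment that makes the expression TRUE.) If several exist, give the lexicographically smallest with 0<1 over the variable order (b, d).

b=1, d=0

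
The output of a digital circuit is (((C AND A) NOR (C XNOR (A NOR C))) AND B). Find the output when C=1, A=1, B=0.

Substituting: (((1 AND 1) NOR (1 XNOR (1 NOR 1))) AND 0)
= 0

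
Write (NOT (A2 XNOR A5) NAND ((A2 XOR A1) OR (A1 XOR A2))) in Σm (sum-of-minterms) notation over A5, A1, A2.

Σm(0, 2, 3, 4, 5, 7) = (NOT A5 AND NOT A1 AND NOT A2) OR (NOT A5 AND A1 AND NOT A2) OR (NOT A5 AND A1 AND A2) OR (A5 AND NOT A1 AND NOT A2) OR (A5 AND NOT A1 AND A2) OR (A5 AND A1 AND A2)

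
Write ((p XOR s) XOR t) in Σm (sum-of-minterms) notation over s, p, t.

Σm(1, 2, 4, 7) = (NOT s AND NOT p AND t) OR (NOT s AND p AND NOT t) OR (s AND NOT p AND NOT t) OR (s AND p AND t)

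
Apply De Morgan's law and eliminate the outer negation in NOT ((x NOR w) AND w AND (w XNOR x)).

NOT (x NOR w) OR NOT w OR NOT (w XNOR x)
De Morgan's: NOT(AND of terms) = OR of negations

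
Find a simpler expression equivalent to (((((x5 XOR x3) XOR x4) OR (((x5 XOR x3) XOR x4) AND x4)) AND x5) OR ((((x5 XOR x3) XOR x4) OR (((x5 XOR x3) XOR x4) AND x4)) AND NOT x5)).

By distribution ((E AND v) OR (E AND NOT v) = E) then absorption (E OR (E AND v) = E):
= ((x5 XOR x3) XOR x4)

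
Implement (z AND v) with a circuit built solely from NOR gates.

((z NOR z) NOR (v NOR v))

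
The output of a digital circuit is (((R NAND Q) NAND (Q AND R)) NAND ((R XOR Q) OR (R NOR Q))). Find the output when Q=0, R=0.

Substituting: (((0 NAND 0) NAND (0 AND 0)) NAND ((0 XOR 0) OR (0 NOR 0)))
= 0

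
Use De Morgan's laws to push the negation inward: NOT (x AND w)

NOT x OR NOT w
De Morgan's: NOT(AND of terms) = OR of negations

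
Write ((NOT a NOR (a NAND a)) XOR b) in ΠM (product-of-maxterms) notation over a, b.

ΠM(0, 3) = (a OR b) AND (NOT a OR NOT b)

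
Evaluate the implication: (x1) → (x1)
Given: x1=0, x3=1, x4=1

Antecedent (x1) = 0; consequent (x1) = 0.
0 → 0 = 1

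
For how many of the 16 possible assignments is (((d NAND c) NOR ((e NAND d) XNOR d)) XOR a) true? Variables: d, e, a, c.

Satisfying assignments: (0,0,1,0), (0,0,1,1), (0,1,1,0), (0,1,1,1), (1,0,1,0), (1,0,1,1), (1,1,0,1), (1,1,1,0)
Count: 8 out of 16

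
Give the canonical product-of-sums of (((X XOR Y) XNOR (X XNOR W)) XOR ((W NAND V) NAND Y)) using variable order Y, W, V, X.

ΠM(4, 5, 6, 7, 12, 13) = (Y OR NOT W OR V OR X) AND (Y OR NOT W OR V OR NOT X) AND (Y OR NOT W OR NOT V OR X) AND (Y OR NOT W OR NOT V OR NOT X) AND (NOT Y OR NOT W OR V OR X) AND (NOT Y OR NOT W OR V OR NOT X)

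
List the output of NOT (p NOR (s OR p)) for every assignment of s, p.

s | p | Output
--------------
0 | 0 | 0
0 | 1 | 1
1 | 0 | 1
1 | 1 | 1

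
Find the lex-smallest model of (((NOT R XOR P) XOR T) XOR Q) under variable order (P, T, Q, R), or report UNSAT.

P=0, T=0, Q=0, R=0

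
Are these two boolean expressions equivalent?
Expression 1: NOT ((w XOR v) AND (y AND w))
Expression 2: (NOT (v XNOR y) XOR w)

No. Counterexample: with v=0, w=0, y=0, Expression 1 = 1 but Expression 2 = 0.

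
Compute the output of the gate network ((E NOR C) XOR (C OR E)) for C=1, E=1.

Substituting: ((1 NOR 1) XOR (1 OR 1))
= 1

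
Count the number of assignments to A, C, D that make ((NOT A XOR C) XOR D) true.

Satisfying assignments: (0,0,0), (0,1,1), (1,0,1), (1,1,0)
Count: 4 out of 8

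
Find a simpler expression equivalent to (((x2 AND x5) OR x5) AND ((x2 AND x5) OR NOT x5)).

By distribution ((E OR v) AND (E OR NOT v) = E):
= (x2 AND x5)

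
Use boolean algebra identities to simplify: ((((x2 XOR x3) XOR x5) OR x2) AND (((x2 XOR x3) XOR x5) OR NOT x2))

By distribution ((E OR v) AND (E OR NOT v) = E):
= ((x2 XOR x3) XOR x5)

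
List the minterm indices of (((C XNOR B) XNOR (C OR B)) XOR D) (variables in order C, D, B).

Σm(2, 3, 5, 6) = (NOT C AND D AND NOT B) OR (NOT C AND D AND B) OR (C AND NOT D AND B) OR (C AND D AND NOT B)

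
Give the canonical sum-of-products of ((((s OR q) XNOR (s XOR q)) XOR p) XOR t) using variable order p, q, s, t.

Σm(0, 2, 4, 7, 9, 11, 13, 14) = (NOT p AND NOT q AND NOT s AND NOT t) OR (NOT p AND NOT q AND s AND NOT t) OR (NOT p AND q AND NOT s AND NOT t) OR (NOT p AND q AND s AND t) OR (p AND NOT q AND NOT s AND t) OR (p AND NOT q AND s AND t) OR (p AND q AND NOT s AND t) OR (p AND q AND s AND NOT t)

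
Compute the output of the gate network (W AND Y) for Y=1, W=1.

Substituting: (1 AND 1)
= 1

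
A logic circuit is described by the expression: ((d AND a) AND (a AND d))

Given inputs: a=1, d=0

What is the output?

Substituting: ((0 AND 1) AND (1 AND 0))
= 0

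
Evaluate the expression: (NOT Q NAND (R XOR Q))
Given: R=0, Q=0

Substituting: (NOT 0 NAND (0 XOR 0))
= 1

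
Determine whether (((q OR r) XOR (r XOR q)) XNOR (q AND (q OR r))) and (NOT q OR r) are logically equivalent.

Yes, they are equivalent — the two output columns agree on all 4 assignments:
q | r | Expression 1 | Expression 2
-----------------------------------
0 | 0 | 1 | 1
0 | 1 | 1 | 1
1 | 0 | 0 | 0
1 | 1 | 1 | 1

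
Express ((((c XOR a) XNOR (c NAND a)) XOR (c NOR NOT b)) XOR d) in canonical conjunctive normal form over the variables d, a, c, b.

(d OR a OR c OR b) AND (d OR NOT a OR c OR NOT b) AND (NOT d OR a OR c OR NOT b) AND (NOT d OR a OR NOT c OR b) AND (NOT d OR a OR NOT c OR NOT b) AND (NOT d OR NOT a OR c OR b) AND (NOT d OR NOT a OR NOT c OR b) AND (NOT d OR NOT a OR NOT c OR NOT b)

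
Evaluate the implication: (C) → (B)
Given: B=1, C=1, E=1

Antecedent (C) = 1; consequent (B) = 1.
1 → 1 = 1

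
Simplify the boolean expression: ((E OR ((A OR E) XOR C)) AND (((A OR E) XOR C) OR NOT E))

By distribution ((E OR v) AND (E OR NOT v) = E):
= ((A OR E) XOR C)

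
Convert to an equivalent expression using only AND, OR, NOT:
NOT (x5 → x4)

x5 AND NOT x4
(Negated implication: NOT(A → B) = A AND NOT B)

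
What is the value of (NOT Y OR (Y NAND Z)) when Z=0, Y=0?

Substituting: (NOT 0 OR (0 NAND 0))
= 1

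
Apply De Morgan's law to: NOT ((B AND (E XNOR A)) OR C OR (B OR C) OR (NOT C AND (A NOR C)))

NOT (B AND (E XNOR A)) AND NOT C AND NOT (B OR C) AND NOT (NOT C AND (A NOR C))
De Morgan's: NOT(OR of terms) = AND of negations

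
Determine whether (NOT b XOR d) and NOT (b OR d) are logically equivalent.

No. Counterexample: with b=1, d=1, Expression 1 = 1 but Expression 2 = 0.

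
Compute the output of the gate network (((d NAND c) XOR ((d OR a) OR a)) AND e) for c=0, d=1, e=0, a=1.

Substituting: (((1 NAND 0) XOR ((1 OR 1) OR 1)) AND 0)
= 0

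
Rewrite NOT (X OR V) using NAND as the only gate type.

(((X NAND X) NAND (V NAND V)) NAND ((X NAND X) NAND (V NAND V)))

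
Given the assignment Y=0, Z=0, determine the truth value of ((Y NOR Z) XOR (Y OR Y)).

Substituting: ((0 NOR 0) XOR (0 OR 0))
= 1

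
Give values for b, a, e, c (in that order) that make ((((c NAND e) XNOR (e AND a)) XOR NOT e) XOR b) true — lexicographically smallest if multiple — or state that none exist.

b=0, a=0, e=0, c=0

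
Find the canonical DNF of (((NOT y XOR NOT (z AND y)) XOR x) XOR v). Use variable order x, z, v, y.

(NOT x AND NOT z AND NOT v AND y) OR (NOT x AND NOT z AND v AND NOT y) OR (NOT x AND z AND v AND NOT y) OR (NOT x AND z AND v AND y) OR (x AND NOT z AND NOT v AND NOT y) OR (x AND NOT z AND v AND y) OR (x AND z AND NOT v AND NOT y) OR (x AND z AND NOT v AND y)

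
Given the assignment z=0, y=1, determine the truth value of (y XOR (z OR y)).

Substituting: (1 XOR (0 OR 1))
= 0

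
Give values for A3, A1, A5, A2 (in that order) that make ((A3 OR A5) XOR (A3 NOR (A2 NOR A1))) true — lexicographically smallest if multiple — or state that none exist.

A3=0, A1=0, A5=0, A2=1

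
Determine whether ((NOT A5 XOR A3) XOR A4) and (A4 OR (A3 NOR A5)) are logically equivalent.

No. Counterexample: with A3=0, A5=0, A4=1, Expression 1 = 0 but Expression 2 = 1.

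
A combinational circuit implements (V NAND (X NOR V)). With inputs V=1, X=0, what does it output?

Substituting: (1 NAND (0 NOR 1))
= 1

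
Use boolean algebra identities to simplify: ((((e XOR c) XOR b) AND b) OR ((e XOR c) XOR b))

By absorption (E OR (E AND v) = E):
= ((e XOR c) XOR b)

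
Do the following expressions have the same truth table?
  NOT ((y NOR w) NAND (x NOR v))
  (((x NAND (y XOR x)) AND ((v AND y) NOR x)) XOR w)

No. Counterexample: with w=0, x=0, v=0, y=1, Expression 1 = 0 but Expression 2 = 1.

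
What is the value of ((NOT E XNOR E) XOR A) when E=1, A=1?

Substituting: ((NOT 1 XNOR 1) XOR 1)
= 1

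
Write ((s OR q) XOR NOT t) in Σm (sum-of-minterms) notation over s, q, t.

Σm(0, 3, 5, 7) = (NOT s AND NOT q AND NOT t) OR (NOT s AND q AND t) OR (s AND NOT q AND t) OR (s AND q AND t)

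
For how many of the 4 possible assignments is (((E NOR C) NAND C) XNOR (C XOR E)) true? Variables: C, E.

Satisfying assignments: (0,1), (1,0)
Count: 2 out of 4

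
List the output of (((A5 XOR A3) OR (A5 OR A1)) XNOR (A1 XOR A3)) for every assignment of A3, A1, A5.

A3 | A1 | A5 | Output
---------------------
0 | 0 | 0 | 1
0 | 0 | 1 | 0
0 | 1 | 0 | 1
0 | 1 | 1 | 1
1 | 0 | 0 | 1
1 | 0 | 1 | 1
1 | 1 | 0 | 0
1 | 1 | 1 | 0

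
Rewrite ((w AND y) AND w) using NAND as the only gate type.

((((w NAND y) NAND (w NAND y)) NAND w) NAND (((w NAND y) NAND (w NAND y)) NAND w))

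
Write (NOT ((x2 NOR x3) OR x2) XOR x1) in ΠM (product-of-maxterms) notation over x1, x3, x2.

ΠM(0, 1, 3, 6) = (x1 OR x3 OR x2) AND (x1 OR x3 OR NOT x2) AND (x1 OR NOT x3 OR NOT x2) AND (NOT x1 OR NOT x3 OR x2)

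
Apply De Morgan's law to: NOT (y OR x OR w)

NOT y AND NOT x AND NOT w
De Morgan's: NOT(OR of terms) = AND of negations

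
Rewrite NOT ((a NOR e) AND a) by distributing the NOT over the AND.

NOT (a NOR e) OR NOT a
De Morgan's: NOT(AND of terms) = OR of negations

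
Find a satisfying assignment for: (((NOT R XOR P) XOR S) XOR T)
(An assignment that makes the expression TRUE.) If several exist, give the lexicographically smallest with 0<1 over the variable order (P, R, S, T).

P=0, R=0, S=0, T=0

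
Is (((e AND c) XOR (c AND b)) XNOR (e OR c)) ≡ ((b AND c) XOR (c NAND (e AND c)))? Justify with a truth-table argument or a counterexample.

No. Counterexample: with b=0, c=0, e=1, Expression 1 = 0 but Expression 2 = 1.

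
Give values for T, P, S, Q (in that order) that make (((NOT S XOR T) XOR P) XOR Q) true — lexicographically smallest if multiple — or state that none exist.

T=0, P=0, S=0, Q=0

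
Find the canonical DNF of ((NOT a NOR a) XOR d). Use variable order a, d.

(NOT a AND d) OR (a AND d)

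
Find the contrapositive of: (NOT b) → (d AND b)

Contrapositive: NOT (d AND b) → b
Note: A statement and its contrapositive are logically equivalent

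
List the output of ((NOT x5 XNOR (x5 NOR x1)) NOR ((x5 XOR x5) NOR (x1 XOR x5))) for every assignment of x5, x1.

x5 | x1 | Output
----------------
0 | 0 | 0
0 | 1 | 1
1 | 0 | 0
1 | 1 | 0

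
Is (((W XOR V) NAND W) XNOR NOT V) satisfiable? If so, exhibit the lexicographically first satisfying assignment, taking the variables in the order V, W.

V=0, W=0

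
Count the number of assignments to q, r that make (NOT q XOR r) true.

Satisfying assignments: (0,0), (1,1)
Count: 2 out of 4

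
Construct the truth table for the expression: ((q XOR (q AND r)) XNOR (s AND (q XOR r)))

r | q | s | Output
------------------
0 | 0 | 0 | 1
0 | 0 | 1 | 1
0 | 1 | 0 | 0
0 | 1 | 1 | 1
1 | 0 | 0 | 1
1 | 0 | 1 | 0
1 | 1 | 0 | 1
1 | 1 | 1 | 1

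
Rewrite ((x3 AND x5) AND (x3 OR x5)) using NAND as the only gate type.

((((x3 NAND x5) NAND (x3 NAND x5)) NAND ((x3 NAND x3) NAND (x5 NAND x5))) NAND (((x3 NAND x5) NAND (x3 NAND x5)) NAND ((x3 NAND x3) NAND (x5 NAND x5))))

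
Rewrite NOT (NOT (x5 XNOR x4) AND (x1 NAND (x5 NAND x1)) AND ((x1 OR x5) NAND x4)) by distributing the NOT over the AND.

(x5 XNOR x4) OR NOT (x1 NAND (x5 NAND x1)) OR NOT ((x1 OR x5) NAND x4)
De Morgan's: NOT(AND of terms) = OR of negations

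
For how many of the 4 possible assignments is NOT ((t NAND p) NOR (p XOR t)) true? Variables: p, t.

Satisfying assignments: (0,0), (0,1), (1,0)
Count: 3 out of 4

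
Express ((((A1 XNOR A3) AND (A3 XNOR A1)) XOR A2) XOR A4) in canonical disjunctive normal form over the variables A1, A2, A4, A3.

(NOT A1 AND NOT A2 AND NOT A4 AND NOT A3) OR (NOT A1 AND NOT A2 AND A4 AND A3) OR (NOT A1 AND A2 AND NOT A4 AND A3) OR (NOT A1 AND A2 AND A4 AND NOT A3) OR (A1 AND NOT A2 AND NOT A4 AND A3) OR (A1 AND NOT A2 AND A4 AND NOT A3) OR (A1 AND A2 AND NOT A4 AND NOT A3) OR (A1 AND A2 AND A4 AND A3)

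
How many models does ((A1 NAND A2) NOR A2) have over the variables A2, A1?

No assignment satisfies the expression.
Count: 0 out of 4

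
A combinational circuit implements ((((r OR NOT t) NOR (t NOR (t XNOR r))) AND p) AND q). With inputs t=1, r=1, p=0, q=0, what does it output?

Substituting: ((((1 OR NOT 1) NOR (1 NOR (1 XNOR 1))) AND 0) AND 0)
= 0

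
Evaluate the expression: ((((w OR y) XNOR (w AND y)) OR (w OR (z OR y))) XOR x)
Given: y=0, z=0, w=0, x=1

Substituting: ((((0 OR 0) XNOR (0 AND 0)) OR (0 OR (0 OR 0))) XOR 1)
= 0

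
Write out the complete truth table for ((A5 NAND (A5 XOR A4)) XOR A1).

A4 | A1 | A5 | Output
---------------------
0 | 0 | 0 | 1
0 | 0 | 1 | 0
0 | 1 | 0 | 0
0 | 1 | 1 | 1
1 | 0 | 0 | 1
1 | 0 | 1 | 1
1 | 1 | 0 | 0
1 | 1 | 1 | 0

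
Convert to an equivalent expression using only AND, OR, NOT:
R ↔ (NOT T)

(R AND (NOT T)) OR (NOT R AND T)
(Biconditional = both true or both false)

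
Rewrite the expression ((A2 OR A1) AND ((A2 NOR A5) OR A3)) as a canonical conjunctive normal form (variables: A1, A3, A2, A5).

(A1 OR A3 OR A2 OR A5) AND (A1 OR A3 OR A2 OR NOT A5) AND (A1 OR A3 OR NOT A2 OR A5) AND (A1 OR A3 OR NOT A2 OR NOT A5) AND (A1 OR NOT A3 OR A2 OR A5) AND (A1 OR NOT A3 OR A2 OR NOT A5) AND (NOT A1 OR A3 OR A2 OR NOT A5) AND (NOT A1 OR A3 OR NOT A2 OR A5) AND (NOT A1 OR A3 OR NOT A2 OR NOT A5)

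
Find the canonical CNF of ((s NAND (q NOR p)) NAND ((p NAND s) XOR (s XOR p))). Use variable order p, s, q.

(p OR s OR q) AND (p OR s OR NOT q)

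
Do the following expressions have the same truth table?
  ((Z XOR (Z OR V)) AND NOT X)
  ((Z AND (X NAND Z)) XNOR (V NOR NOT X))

No. Counterexample: with Z=0, X=0, V=0, Expression 1 = 0 but Expression 2 = 1.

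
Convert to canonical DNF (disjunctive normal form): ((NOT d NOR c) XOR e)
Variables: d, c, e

(NOT d AND NOT c AND e) OR (NOT d AND c AND e) OR (d AND NOT c AND NOT e) OR (d AND c AND e)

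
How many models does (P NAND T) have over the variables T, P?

Satisfying assignments: (0,0), (0,1), (1,0)
Count: 3 out of 4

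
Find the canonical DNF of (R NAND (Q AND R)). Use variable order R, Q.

(NOT R AND NOT Q) OR (NOT R AND Q) OR (R AND NOT Q)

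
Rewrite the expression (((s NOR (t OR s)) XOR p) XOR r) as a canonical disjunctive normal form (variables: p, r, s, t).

(NOT p AND NOT r AND NOT s AND NOT t) OR (NOT p AND r AND NOT s AND t) OR (NOT p AND r AND s AND NOT t) OR (NOT p AND r AND s AND t) OR (p AND NOT r AND NOT s AND t) OR (p AND NOT r AND s AND NOT t) OR (p AND NOT r AND s AND t) OR (p AND r AND NOT s AND NOT t)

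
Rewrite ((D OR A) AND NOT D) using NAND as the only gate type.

((((D NAND D) NAND (A NAND A)) NAND (D NAND D)) NAND (((D NAND D) NAND (A NAND A)) NAND (D NAND D)))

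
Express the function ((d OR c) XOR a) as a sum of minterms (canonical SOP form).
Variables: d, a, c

Σm(1, 2, 4, 5) = (NOT d AND NOT a AND c) OR (NOT d AND a AND NOT c) OR (d AND NOT a AND NOT c) OR (d AND NOT a AND c)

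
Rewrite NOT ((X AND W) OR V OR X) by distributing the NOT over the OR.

NOT (X AND W) AND NOT V AND NOT X
De Morgan's: NOT(OR of terms) = AND of negations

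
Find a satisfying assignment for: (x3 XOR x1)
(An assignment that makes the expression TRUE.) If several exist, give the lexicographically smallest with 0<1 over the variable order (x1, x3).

x1=0, x3=1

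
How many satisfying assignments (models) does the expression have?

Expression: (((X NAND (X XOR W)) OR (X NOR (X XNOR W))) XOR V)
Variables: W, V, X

Satisfying assignments: (0,0,0), (0,1,1), (1,0,0), (1,0,1)
Count: 4 out of 8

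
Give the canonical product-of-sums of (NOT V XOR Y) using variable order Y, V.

ΠM(1, 2) = (Y OR NOT V) AND (NOT Y OR V)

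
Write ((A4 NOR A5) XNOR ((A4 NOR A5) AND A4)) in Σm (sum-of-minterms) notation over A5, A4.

Σm(1, 2, 3) = (NOT A5 AND A4) OR (A5 AND NOT A4) OR (A5 AND A4)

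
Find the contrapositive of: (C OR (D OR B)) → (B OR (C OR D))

Contrapositive: NOT (B OR (C OR D)) → NOT (C OR (D OR B))
Note: A statement and its contrapositive are logically equivalent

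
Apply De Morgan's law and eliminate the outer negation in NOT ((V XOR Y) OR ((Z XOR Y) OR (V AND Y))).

NOT (V XOR Y) AND NOT ((Z XOR Y) OR (V AND Y))
De Morgan's: NOT(OR of terms) = AND of negations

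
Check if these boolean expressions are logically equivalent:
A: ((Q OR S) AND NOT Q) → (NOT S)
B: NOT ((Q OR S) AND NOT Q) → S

No, Inverse is not equivalent to original (counterexample: S=0, P=0, Q=0)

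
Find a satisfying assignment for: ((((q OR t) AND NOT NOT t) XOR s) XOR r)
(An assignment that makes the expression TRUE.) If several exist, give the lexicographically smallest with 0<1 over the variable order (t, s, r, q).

t=0, s=0, r=1, q=0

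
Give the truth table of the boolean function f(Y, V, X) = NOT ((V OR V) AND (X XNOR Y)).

Y | V | X | Output
------------------
0 | 0 | 0 | 1
0 | 0 | 1 | 1
0 | 1 | 0 | 0
0 | 1 | 1 | 1
1 | 0 | 0 | 1
1 | 0 | 1 | 1
1 | 1 | 0 | 1
1 | 1 | 1 | 0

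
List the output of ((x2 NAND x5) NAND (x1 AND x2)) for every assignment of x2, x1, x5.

x2 | x1 | x5 | Output
---------------------
0 | 0 | 0 | 1
0 | 0 | 1 | 1
0 | 1 | 0 | 1
0 | 1 | 1 | 1
1 | 0 | 0 | 1
1 | 0 | 1 | 1
1 | 1 | 0 | 0
1 | 1 | 1 | 1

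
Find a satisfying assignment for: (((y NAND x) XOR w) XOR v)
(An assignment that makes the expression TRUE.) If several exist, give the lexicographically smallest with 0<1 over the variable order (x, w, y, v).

x=0, w=0, y=0, v=0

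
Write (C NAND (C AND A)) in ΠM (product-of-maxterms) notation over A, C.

ΠM(3) = (NOT A OR NOT C)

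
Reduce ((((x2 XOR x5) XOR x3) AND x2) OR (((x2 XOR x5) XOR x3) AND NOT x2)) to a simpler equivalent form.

By distribution ((E AND v) OR (E AND NOT v) = E):
= ((x2 XOR x5) XOR x3)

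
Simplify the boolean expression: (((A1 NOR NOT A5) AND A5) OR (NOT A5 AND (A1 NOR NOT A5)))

By distribution ((E AND v) OR (E AND NOT v) = E):
= (A1 NOR NOT A5)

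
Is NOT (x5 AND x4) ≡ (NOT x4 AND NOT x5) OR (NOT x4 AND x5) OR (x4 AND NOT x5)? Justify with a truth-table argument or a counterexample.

Yes, they are equivalent — the two output columns agree on all 4 assignments:
x4 | x5 | Expression 1 | Expression 2
-------------------------------------
0 | 0 | 1 | 1
0 | 1 | 1 | 1
1 | 0 | 1 | 1
1 | 1 | 0 | 0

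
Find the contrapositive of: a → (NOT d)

Contrapositive: d → NOT a
Note: A statement and its contrapositive are logically equivalent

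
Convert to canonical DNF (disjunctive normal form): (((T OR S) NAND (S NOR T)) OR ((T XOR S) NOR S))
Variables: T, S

(NOT T AND NOT S) OR (NOT T AND S) OR (T AND NOT S) OR (T AND S)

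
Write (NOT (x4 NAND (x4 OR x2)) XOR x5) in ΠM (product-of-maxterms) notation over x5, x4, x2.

ΠM(0, 1, 6, 7) = (x5 OR x4 OR x2) AND (x5 OR x4 OR NOT x2) AND (NOT x5 OR NOT x4 OR x2) AND (NOT x5 OR NOT x4 OR NOT x2)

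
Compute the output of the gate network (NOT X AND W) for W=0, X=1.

Substituting: (NOT 1 AND 0)
= 0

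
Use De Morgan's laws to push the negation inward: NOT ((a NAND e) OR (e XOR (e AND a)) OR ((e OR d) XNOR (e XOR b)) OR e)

NOT (a NAND e) AND NOT (e XOR (e AND a)) AND NOT ((e OR d) XNOR (e XOR b)) AND NOT e
De Morgan's: NOT(OR of terms) = AND of negations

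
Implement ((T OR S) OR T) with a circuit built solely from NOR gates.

((((T NOR S) NOR (T NOR S)) NOR T) NOR (((T NOR S) NOR (T NOR S)) NOR T))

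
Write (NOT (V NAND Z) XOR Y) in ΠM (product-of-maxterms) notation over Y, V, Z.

ΠM(0, 1, 2, 7) = (Y OR V OR Z) AND (Y OR V OR NOT Z) AND (Y OR NOT V OR Z) AND (NOT Y OR NOT V OR NOT Z)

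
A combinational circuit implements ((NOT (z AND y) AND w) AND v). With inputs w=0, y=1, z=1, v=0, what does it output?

Substituting: ((NOT (1 AND 1) AND 0) AND 0)
= 0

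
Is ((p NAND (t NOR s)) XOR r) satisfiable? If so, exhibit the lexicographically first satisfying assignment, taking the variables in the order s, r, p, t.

s=0, r=0, p=0, t=0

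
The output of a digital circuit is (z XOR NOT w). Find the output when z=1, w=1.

Substituting: (1 XOR NOT 1)
= 1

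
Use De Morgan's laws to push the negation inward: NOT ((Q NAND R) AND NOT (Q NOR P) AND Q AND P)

NOT (Q NAND R) OR (Q NOR P) OR NOT Q OR NOT P
De Morgan's: NOT(AND of terms) = OR of negations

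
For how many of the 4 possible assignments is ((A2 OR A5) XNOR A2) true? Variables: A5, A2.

Satisfying assignments: (0,0), (0,1), (1,1)
Count: 3 out of 4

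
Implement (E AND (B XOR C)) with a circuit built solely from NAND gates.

((E NAND ((B NAND (B NAND C)) NAND (C NAND (B NAND C)))) NAND (E NAND ((B NAND (B NAND C)) NAND (C NAND (B NAND C)))))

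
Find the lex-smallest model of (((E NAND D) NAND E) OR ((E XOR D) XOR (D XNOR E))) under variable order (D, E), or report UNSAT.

D=0, E=0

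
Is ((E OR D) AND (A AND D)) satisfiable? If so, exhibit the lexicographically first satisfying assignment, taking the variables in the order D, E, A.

D=1, E=0, A=1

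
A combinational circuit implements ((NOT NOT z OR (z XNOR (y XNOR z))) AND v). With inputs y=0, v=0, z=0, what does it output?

Substituting: ((NOT NOT 0 OR (0 XNOR (0 XNOR 0))) AND 0)
= 0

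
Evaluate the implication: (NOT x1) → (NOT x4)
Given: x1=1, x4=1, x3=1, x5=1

Antecedent (NOT x1) = 0; consequent (NOT x4) = 0.
0 → 0 = 1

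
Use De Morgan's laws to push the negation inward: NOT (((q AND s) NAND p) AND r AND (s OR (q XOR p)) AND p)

NOT ((q AND s) NAND p) OR NOT r OR NOT (s OR (q XOR p)) OR NOT p
De Morgan's: NOT(AND of terms) = OR of negations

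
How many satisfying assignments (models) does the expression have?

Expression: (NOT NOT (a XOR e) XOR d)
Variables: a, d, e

Satisfying assignments: (0,0,1), (0,1,0), (1,0,0), (1,1,1)
Count: 4 out of 8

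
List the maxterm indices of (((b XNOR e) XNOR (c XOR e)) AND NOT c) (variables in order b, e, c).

ΠM(0, 1, 2, 3, 5, 7) = (b OR e OR c) AND (b OR e OR NOT c) AND (b OR NOT e OR c) AND (b OR NOT e OR NOT c) AND (NOT b OR e OR NOT c) AND (NOT b OR NOT e OR NOT c)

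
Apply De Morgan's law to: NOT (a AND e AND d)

NOT a OR NOT e OR NOT d
De Morgan's: NOT(AND of terms) = OR of negations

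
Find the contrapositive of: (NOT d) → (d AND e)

Contrapositive: NOT (d AND e) → d
Note: A statement and its contrapositive are logically equivalent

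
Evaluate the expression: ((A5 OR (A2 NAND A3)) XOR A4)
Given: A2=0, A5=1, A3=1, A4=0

Substituting: ((1 OR (0 NAND 1)) XOR 0)
= 1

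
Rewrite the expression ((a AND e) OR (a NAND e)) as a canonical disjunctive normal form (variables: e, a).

(NOT e AND NOT a) OR (NOT e AND a) OR (e AND NOT a) OR (e AND a)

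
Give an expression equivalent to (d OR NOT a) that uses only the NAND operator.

((d NAND d) NAND ((a NAND a) NAND (a NAND a)))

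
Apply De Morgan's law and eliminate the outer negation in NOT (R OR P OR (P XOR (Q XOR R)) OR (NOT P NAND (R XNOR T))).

NOT R AND NOT P AND NOT (P XOR (Q XOR R)) AND NOT (NOT P NAND (R XNOR T))
De Morgan's: NOT(OR of terms) = AND of negations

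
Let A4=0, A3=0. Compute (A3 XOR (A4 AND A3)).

Substituting: (0 XOR (0 AND 0))
= 0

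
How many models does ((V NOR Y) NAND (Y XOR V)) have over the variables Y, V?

Satisfying assignments: (0,0), (0,1), (1,0), (1,1)
Count: 4 out of 4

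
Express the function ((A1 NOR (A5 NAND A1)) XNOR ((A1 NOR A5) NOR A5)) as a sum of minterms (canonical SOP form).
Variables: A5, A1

Σm(0, 2, 3) = (NOT A5 AND NOT A1) OR (A5 AND NOT A1) OR (A5 AND A1)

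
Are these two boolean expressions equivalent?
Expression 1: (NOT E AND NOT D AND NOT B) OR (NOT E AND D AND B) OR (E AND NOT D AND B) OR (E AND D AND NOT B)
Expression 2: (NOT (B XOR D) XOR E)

Yes, they are equivalent — the two output columns agree on all 8 assignments:
E | D | B | Expression 1 | Expression 2
---------------------------------------
0 | 0 | 0 | 1 | 1
0 | 0 | 1 | 0 | 0
0 | 1 | 0 | 0 | 0
0 | 1 | 1 | 1 | 1
1 | 0 | 0 | 0 | 0
1 | 0 | 1 | 1 | 1
1 | 1 | 0 | 1 | 1
1 | 1 | 1 | 0 | 0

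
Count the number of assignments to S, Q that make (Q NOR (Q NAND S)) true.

No assignment satisfies the expression.
Count: 0 out of 4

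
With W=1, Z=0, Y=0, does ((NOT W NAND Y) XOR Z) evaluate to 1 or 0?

Substituting: ((NOT 1 NAND 0) XOR 0)
= 1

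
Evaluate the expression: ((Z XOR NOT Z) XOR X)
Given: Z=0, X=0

Substituting: ((0 XOR NOT 0) XOR 0)
= 1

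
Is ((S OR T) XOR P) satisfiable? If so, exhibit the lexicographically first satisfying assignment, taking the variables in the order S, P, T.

S=0, P=0, T=1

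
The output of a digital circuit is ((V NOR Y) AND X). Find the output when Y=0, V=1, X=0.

Substituting: ((1 NOR 0) AND 0)
= 0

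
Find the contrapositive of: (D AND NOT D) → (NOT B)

Contrapositive: B → NOT (D AND NOT D)
Note: A statement and its contrapositive are logically equivalent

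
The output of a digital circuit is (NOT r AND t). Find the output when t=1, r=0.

Substituting: (NOT 0 AND 1)
= 1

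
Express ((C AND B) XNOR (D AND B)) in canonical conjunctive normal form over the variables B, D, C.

(NOT B OR D OR NOT C) AND (NOT B OR NOT D OR C)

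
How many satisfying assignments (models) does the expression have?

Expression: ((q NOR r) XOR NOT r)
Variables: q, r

Satisfying assignments: (1,0)
Count: 1 out of 4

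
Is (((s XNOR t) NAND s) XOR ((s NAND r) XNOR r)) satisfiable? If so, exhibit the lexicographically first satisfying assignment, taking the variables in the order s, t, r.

s=0, t=0, r=0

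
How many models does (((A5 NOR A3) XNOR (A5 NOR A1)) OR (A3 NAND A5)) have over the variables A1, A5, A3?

Satisfying assignments: (0,0,0), (0,0,1), (0,1,0), (0,1,1), (1,0,0), (1,0,1), (1,1,0), (1,1,1)
Count: 8 out of 8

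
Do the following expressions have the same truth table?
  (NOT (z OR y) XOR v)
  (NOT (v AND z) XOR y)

No. Counterexample: with z=0, v=1, y=0, Expression 1 = 0 but Expression 2 = 1.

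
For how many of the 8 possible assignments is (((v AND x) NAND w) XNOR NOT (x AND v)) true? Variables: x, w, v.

Satisfying assignments: (0,0,0), (0,0,1), (0,1,0), (0,1,1), (1,0,0), (1,1,0), (1,1,1)
Count: 7 out of 8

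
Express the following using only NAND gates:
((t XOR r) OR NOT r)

((((t NAND (t NAND r)) NAND (r NAND (t NAND r))) NAND ((t NAND (t NAND r)) NAND (r NAND (t NAND r)))) NAND ((r NAND r) NAND (r NAND r)))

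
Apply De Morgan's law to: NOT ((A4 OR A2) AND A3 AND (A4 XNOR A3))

NOT (A4 OR A2) OR NOT A3 OR NOT (A4 XNOR A3)
De Morgan's: NOT(AND of terms) = OR of negations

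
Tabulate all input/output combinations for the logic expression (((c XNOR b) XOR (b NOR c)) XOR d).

c | b | d | Output
------------------
0 | 0 | 0 | 0
0 | 0 | 1 | 1
0 | 1 | 0 | 0
0 | 1 | 1 | 1
1 | 0 | 0 | 0
1 | 0 | 1 | 1
1 | 1 | 0 | 1
1 | 1 | 1 | 0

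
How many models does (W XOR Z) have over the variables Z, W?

Satisfying assignments: (0,1), (1,0)
Count: 2 out of 4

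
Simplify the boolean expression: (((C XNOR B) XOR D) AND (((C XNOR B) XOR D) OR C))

By absorption (E AND (E OR v) = E):
= ((C XNOR B) XOR D)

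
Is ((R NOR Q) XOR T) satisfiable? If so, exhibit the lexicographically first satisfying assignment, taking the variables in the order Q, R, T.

Q=0, R=0, T=0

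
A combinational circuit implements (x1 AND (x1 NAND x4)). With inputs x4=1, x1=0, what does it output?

Substituting: (0 AND (0 NAND 1))
= 0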